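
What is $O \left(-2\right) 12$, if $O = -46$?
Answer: $1104$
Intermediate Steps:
$O \left(-2\right) 12 = \left(-46\right) \left(-2\right) 12 = 92 \cdot 12 = 1104$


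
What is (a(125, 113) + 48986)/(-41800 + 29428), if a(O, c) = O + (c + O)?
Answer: -49349/12372 ≈ -3.9888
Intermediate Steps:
a(O, c) = c + 2*O (a(O, c) = O + (O + c) = c + 2*O)
(a(125, 113) + 48986)/(-41800 + 29428) = ((113 + 2*125) + 48986)/(-41800 + 29428) = ((113 + 250) + 48986)/(-12372) = (363 + 48986)*(-1/12372) = 49349*(-1/12372) = -49349/12372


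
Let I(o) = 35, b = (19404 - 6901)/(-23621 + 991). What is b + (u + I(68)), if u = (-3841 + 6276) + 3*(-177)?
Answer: 43867067/22630 ≈ 1938.4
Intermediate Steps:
b = -12503/22630 (b = 12503/(-22630) = 12503*(-1/22630) = -12503/22630 ≈ -0.55250)
u = 1904 (u = 2435 - 531 = 1904)
b + (u + I(68)) = -12503/22630 + (1904 + 35) = -12503/22630 + 1939 = 43867067/22630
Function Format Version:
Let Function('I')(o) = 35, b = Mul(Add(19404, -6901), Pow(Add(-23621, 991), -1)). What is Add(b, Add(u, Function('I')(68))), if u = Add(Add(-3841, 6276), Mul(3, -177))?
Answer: Rational(43867067, 22630) ≈ 1938.4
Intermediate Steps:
b = Rational(-12503, 22630) (b = Mul(12503, Pow(-22630, -1)) = Mul(12503, Rational(-1, 22630)) = Rational(-12503, 22630) ≈ -0.55250)
u = 1904 (u = Add(2435, -531) = 1904)
Add(b, Add(u, Function('I')(68))) = Add(Rational(-12503, 22630), Add(1904, 35)) = Add(Rational(-12503, 22630), 1939) = Rational(43867067, 22630)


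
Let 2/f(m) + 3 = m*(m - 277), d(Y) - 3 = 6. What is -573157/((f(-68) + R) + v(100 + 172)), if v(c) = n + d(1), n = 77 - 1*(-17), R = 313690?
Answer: -13444543749/7360642403 ≈ -1.8265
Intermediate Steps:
d(Y) = 9 (d(Y) = 3 + 6 = 9)
n = 94 (n = 77 + 17 = 94)
f(m) = 2/(-3 + m*(-277 + m)) (f(m) = 2/(-3 + m*(m - 277)) = 2/(-3 + m*(-277 + m)))
v(c) = 103 (v(c) = 94 + 9 = 103)
-573157/((f(-68) + R) + v(100 + 172)) = -573157/((2/(-3 + (-68)**2 - 277*(-68)) + 313690) + 103) = -573157/((2/(-3 + 4624 + 18836) + 313690) + 103) = -573157/((2/23457 + 313690) + 103) = -573157/(7358226332/23457 + 103) = -573157/7360642403/23457 = -573157*23457/7360642403 = -13444543749/7360642403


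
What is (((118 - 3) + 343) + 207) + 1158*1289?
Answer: 1493327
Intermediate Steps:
(((118 - 3) + 343) + 207) + 1158*1289 = ((115 + 343) + 207) + 1492662 = (458 + 207) + 1492662 = 665 + 1492662 = 1493327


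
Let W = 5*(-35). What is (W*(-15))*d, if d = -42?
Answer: -110250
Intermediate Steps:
W = -175
(W*(-15))*d = -175*(-15)*(-42) = 2625*(-42) = -110250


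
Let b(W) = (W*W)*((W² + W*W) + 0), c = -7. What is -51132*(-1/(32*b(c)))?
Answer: 12783/38416 ≈ 0.33275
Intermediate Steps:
b(W) = 2*W⁴ (b(W) = W²*((W² + W²) + 0) = W²*(2*W² + 0) = W²*(2*W²) = 2*W⁴)
-51132*(-1/(32*b(c))) = -51132/((-64*(-7)⁴)) = -51132/((-64*2401)) = -51132/((-32*4802)) = -51132/(-153664) = -51132*(-1/153664) = 12783/38416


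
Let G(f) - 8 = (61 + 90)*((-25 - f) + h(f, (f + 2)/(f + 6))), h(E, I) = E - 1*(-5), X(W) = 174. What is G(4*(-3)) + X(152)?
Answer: -2838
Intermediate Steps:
h(E, I) = 5 + E (h(E, I) = E + 5 = 5 + E)
G(f) = -3012 (G(f) = 8 + (61 + 90)*((-25 - f) + (5 + f)) = 8 + 151*(-20) = 8 - 3020 = -3012)
G(4*(-3)) + X(152) = -3012 + 174 = -2838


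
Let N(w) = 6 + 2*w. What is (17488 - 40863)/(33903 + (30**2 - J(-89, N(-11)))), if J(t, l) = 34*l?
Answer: -23375/35347 ≈ -0.66130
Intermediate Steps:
(17488 - 40863)/(33903 + (30**2 - J(-89, N(-11)))) = (17488 - 40863)/(33903 + (30**2 - 34*(6 + 2*(-11)))) = -23375/(33903 + (900 - 34*(6 - 22))) = -23375/(33903 + (900 - 34*(-16))) = -23375/(33903 + (900 - 1*(-544))) = -23375/(33903 + (900 + 544)) = -23375/(33903 + 1444) = -23375/35347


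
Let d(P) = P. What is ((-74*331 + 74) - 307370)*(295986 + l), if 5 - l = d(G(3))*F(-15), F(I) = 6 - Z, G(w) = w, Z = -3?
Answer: -98197895560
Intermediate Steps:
F(I) = 9 (F(I) = 6 - 1*(-3) = 6 + 3 = 9)
l = -22 (l = 5 - 3*9 = 5 - 1*27 = 5 - 27 = -22)
((-74*331 + 74) - 307370)*(295986 + l) = ((-74*331 + 74) - 307370)*(295986 - 22) = ((-24494 + 74) - 307370)*295964 = (-24420 - 307370)*295964 = -331790*295964 = -98197895560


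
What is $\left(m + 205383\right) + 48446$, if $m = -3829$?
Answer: $250000$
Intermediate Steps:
$\left(m + 205383\right) + 48446 = \left(-3829 + 205383\right) + 48446 = 201554 + 48446 = 250000$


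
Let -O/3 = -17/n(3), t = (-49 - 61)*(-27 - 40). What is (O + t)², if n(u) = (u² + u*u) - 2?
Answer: 13917156841/256 ≈ 5.4364e+7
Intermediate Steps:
n(u) = -2 + 2*u² (n(u) = (u² + u²) - 2 = 2*u² - 2 = -2 + 2*u²)
t = 7370 (t = -110*(-67) = 7370)
O = 51/16 (O = -(-51)/(-2 + 2*3²) = -(-51)/(-2 + 2*9) = -(-51)/(-2 + 18) = -(-51)/16 = -3*(-17/16) = 51/16 ≈ 3.1875)
(O + t)² = (51/16 + 7370)² = (117971/16)² = 13917156841/256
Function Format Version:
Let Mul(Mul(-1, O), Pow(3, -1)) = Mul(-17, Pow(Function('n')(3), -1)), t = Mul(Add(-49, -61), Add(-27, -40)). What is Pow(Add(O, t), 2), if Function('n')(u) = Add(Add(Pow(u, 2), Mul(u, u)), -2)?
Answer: Rational(13917156841, 256) ≈ 5.4364e+7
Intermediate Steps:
Function('n')(u) = Add(-2, Mul(2, Pow(u, 2))) (Function('n')(u) = Add(Add(Pow(u, 2), Pow(u, 2)), -2) = Add(Mul(2, Pow(u, 2)), -2) = Add(-2, Mul(2, Pow(u, 2))))
t = 7370 (t = Mul(-110, -67) = 7370)
O = Rational(51, 16) (O = Mul(-3, Mul(-17, Pow(Add(-2, Mul(2, Pow(3, 2))), -1))) = Mul(-3, Mul(-17, Pow(Add(-2, Mul(2, 9)), -1))) = Mul(-3, Mul(-17, Pow(Add(-2, 18), -1))) = Mul(-3, Mul(-17, Pow(16, -1))) = Mul(-3, Mul(-17, Rational(1, 16))) = Mul(-3, Rational(-17, 16)) = Rational(51, 16) ≈ 3.1875)
Pow(Add(O, t), 2) = Pow(Add(Rational(51, 16), 7370), 2) = Pow(Rational(117971, 16), 2) = Rational(13917156841, 256)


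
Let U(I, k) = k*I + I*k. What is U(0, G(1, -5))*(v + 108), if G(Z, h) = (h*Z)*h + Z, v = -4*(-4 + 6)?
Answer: 0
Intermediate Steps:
v = -8 (v = -4*2 = -8)
G(Z, h) = Z + Z*h² (G(Z, h) = (Z*h)*h + Z = Z*h² + Z = Z + Z*h²)
U(I, k) = 2*I*k (U(I, k) = I*k + I*k = 2*I*k)
U(0, G(1, -5))*(v + 108) = (2*0*(1*(1 + (-5)²)))*(-8 + 108) = (2*0*(1*(1 + 25)))*100 = (2*0*(1*26))*100 = (2*0*26)*100 = 0*100 = 0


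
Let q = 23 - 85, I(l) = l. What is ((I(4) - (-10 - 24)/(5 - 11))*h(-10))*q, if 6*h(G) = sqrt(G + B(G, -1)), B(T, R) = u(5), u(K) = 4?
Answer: 155*I*sqrt(6)/9 ≈ 42.186*I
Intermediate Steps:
B(T, R) = 4
h(G) = sqrt(4 + G)/6 (h(G) = sqrt(G + 4)/6 = sqrt(4 + G)/6)
q = -62
((I(4) - (-10 - 24)/(5 - 11))*h(-10))*q = ((4 - (-10 - 24)/(5 - 11))*(sqrt(4 - 10)/6))*(-62) = ((4 - (-34)/(-6))*(sqrt(-6)/6))*(-62) = ((4 - (-34)*(-1)/6)*((I*sqrt(6))/6))*(-62) = ((4 - 1*17/3)*(I*sqrt(6)/6))*(-62) = ((4 - 17/3)*(I*sqrt(6)/6))*(-62) = -5*I*sqrt(6)/18*(-62) = 155*I*sqrt(6)/9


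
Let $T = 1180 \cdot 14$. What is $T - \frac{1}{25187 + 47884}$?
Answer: $\frac{1207132919}{73071} \approx 16520.0$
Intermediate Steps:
$T = 16520$
$T - \frac{1}{25187 + 47884} = 16520 - \frac{1}{25187 + 47884} = 16520 - \frac{1}{73071} = \frac{1207132919}{73071}$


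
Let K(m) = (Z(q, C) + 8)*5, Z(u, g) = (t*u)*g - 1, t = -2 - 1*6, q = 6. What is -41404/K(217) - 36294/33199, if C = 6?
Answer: 1323578326/46644595 ≈ 28.376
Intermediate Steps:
t = -8 (t = -2 - 6 = -8)
Z(u, g) = -1 - 8*g*u (Z(u, g) = (-8*u)*g - 1 = -8*g*u - 1 = -1 - 8*g*u)
K(m) = -1405 (K(m) = ((-1 - 8*6*6) + 8)*5 = ((-1 - 288) + 8)*5 = (-289 + 8)*5 = -281*5 = -1405)
-41404/K(217) - 36294/33199 = -41404/(-1405) - 36294/33199 = -41404*(-1/1405) - 36294*1/33199 = 41404/1405 - 36294/33199 = 1323578326/46644595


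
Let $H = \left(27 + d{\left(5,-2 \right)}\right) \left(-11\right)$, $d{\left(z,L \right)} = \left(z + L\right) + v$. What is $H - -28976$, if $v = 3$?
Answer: $28613$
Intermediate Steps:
$d{\left(z,L \right)} = 3 + L + z$ ($d{\left(z,L \right)} = \left(z + L\right) + 3 = \left(L + z\right) + 3 = 3 + L + z$)
$H = -363$ ($H = \left(27 + \left(3 - 2 + 5\right)\right) \left(-11\right) = \left(27 + 6\right) \left(-11\right) = 33 \left(-11\right) = -363$)
$H - -28976 = -363 - -28976 = -363 + 28976 = 28613$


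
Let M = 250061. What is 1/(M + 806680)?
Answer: 1/1056741 ≈ 9.4631e-7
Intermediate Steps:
1/(M + 806680) = 1/(250061 + 806680) = 1/1056741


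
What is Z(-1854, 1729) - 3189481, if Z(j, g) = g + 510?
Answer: -3187242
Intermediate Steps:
Z(j, g) = 510 + g
Z(-1854, 1729) - 3189481 = (510 + 1729) - 3189481 = 2239 - 3189481 = -3187242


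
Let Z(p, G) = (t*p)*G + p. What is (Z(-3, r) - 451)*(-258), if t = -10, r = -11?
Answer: 202272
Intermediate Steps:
Z(p, G) = p - 10*G*p (Z(p, G) = (-10*p)*G + p = -10*G*p + p = p - 10*G*p)
(Z(-3, r) - 451)*(-258) = (-3*(1 - 10*(-11)) - 451)*(-258) = (-3*(1 + 110) - 451)*(-258) = (-3*111 - 451)*(-258) = (-333 - 451)*(-258) = -784*(-258) = 202272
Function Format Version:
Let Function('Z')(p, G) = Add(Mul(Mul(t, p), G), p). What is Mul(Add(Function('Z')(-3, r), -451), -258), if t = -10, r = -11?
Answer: 202272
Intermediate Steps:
Function('Z')(p, G) = Add(p, Mul(-10, G, p)) (Function('Z')(p, G) = Add(Mul(Mul(-10, p), G), p) = Add(Mul(-10, G, p), p) = Add(p, Mul(-10, G, p)))
Mul(Add(Function('Z')(-3, r), -451), -258) = Mul(Add(Mul(-3, Add(1, Mul(-10, -11))), -451), -258) = Mul(Add(Mul(-3, Add(1, 110)), -451), -258) = Mul(Add(Mul(-3, 111), -451), -258) = Mul(Add(-333, -451), -258) = Mul(-784, -258) = 202272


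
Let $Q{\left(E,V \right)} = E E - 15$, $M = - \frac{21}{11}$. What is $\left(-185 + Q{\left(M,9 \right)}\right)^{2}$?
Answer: $\frac{564490081}{14641} \approx 38555.0$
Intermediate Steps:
$M = - \frac{21}{11}$ ($M = \left(-21\right) \frac{1}{11} = - \frac{21}{11} \approx -1.9091$)
$Q{\left(E,V \right)} = -15 + E^{2}$ ($Q{\left(E,V \right)} = E^{2} - 15 = -15 + E^{2}$)
$\left(-185 + Q{\left(M,9 \right)}\right)^{2} = \left(-185 - \left(15 - \left(- \frac{21}{11}\right)^{2}\right)\right)^{2} = \left(-185 + \left(-15 + \frac{441}{121}\right)\right)^{2} = \left(-185 - \frac{1374}{121}\right)^{2} = \left(- \frac{23759}{121}\right)^{2} = \frac{564490081}{14641}$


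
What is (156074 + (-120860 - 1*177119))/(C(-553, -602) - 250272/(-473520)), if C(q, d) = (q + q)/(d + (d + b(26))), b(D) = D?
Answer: -824536873925/8526391 ≈ -96704.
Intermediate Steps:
C(q, d) = 2*q/(26 + 2*d) (C(q, d) = (q + q)/(d + (d + 26)) = (2*q)/(d + (26 + d)) = (2*q)/(26 + 2*d) = 2*q/(26 + 2*d))
(156074 + (-120860 - 1*177119))/(C(-553, -602) - 250272/(-473520)) = (156074 + (-120860 - 1*177119))/(-553/(13 - 602) - 250272/(-473520)) = (156074 + (-120860 - 177119))/(-553/(-589) - 250272*(-1/473520)) = (156074 - 297979)/(-553*(-1/589) + 5214/9865) = -141905/(553/589 + 5214/9865) = -141905/8526391/5810485 = -141905*5810485/8526391 = -824536873925/8526391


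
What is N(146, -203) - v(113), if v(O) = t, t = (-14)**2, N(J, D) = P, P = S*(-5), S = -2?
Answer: -186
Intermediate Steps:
P = 10 (P = -2*(-5) = 10)
N(J, D) = 10
t = 196
v(O) = 196
N(146, -203) - v(113) = 10 - 1*196 = 10 - 196 = -186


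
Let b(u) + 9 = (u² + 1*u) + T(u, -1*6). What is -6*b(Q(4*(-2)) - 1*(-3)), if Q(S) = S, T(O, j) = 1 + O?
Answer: -42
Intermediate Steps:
b(u) = -8 + u² + 2*u (b(u) = -9 + ((u² + 1*u) + (1 + u)) = -9 + ((u² + u) + (1 + u)) = -9 + ((u + u²) + (1 + u)) = -9 + (1 + u² + 2*u) = -8 + u² + 2*u)
-6*b(Q(4*(-2)) - 1*(-3)) = -6*(-8 + (4*(-2) - 1*(-3))² + 2*(4*(-2) - 1*(-3))) = -6*(-8 + (-8 + 3)² + 2*(-8 + 3)) = -6*(-8 + (-5)² + 2*(-5)) = -6*(-8 + 25 - 10) = -6*7 = -42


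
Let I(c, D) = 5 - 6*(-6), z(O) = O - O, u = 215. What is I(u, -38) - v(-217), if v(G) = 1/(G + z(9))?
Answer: 8898/217 ≈ 41.005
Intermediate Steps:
z(O) = 0
I(c, D) = 41 (I(c, D) = 5 + 36 = 41)
v(G) = 1/G (v(G) = 1/(G + 0) = 1/G)
I(u, -38) - v(-217) = 41 - 1/(-217) = 41 - 1*(-1/217) = 41 + 1/217 = 8898/217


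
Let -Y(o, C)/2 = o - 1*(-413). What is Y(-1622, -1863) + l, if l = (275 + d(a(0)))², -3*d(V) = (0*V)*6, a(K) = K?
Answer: 78043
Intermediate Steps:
Y(o, C) = -826 - 2*o (Y(o, C) = -2*(o - 1*(-413)) = -2*(o + 413) = -2*(413 + o) = -826 - 2*o)
d(V) = 0 (d(V) = -0*V*6/3 = -0*6 = -⅓*0 = 0)
l = 75625 (l = (275 + 0)² = 275² = 75625)
Y(-1622, -1863) + l = (-826 - 2*(-1622)) + 75625 = (-826 + 3244) + 75625 = 2418 + 75625 = 78043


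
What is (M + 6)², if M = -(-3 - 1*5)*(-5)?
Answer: 1156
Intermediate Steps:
M = -40 (M = -(-3 - 5)*(-5) = -(-8)*(-5) = -1*40 = -40)
(M + 6)² = (-40 + 6)² = (-34)² = 1156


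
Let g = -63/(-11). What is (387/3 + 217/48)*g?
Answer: 134589/176 ≈ 764.71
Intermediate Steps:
g = 63/11 (g = -63*(-1/11) = 63/11 ≈ 5.7273)
(387/3 + 217/48)*g = (387/3 + 217/48)*(63/11) = (387*(1/3) + 217*(1/48))*(63/11) = (129 + 217/48)*(63/11) = (6409/48)*(63/11) = 134589/176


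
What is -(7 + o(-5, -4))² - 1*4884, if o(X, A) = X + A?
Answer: -4888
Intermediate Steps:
o(X, A) = A + X
-(7 + o(-5, -4))² - 1*4884 = -(7 + (-4 - 5))² - 1*4884 = -(7 - 9)² - 4884 = -1*(-2)² - 4884 = -1*4 - 4884 = -4 - 4884 = -4888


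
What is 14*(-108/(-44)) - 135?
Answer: -1107/11 ≈ -100.64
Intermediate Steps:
14*(-108/(-44)) - 135 = 14*(-108*(-1/44)) - 135 = 14*(27/11) - 135 = 378/11 - 135 = -1107/11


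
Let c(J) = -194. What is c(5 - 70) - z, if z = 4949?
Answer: -5143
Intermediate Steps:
c(5 - 70) - z = -194 - 1*4949 = -194 - 4949 = -5143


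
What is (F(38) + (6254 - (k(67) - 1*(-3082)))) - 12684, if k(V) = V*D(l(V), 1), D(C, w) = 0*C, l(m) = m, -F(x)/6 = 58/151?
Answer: -1436660/151 ≈ -9514.3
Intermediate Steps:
F(x) = -348/151
D(C, w) = 0
k(V) = 0 (k(V) = V*0 = 0)
(F(38) + (6254 - (k(67) - 1*(-3082)))) - 12684 = (-348/151 + (6254 - (0 - 1*(-3082)))) - 12684 = (-348/151 + (6254 - (0 + 3082))) - 12684 = (-348/151 + (6254 - 1*3082)) - 12684 = (-348/151 + (6254 - 3082)) - 12684 = (-348/151 + 3172) - 12684 = 478624/151 - 12684 = -1436660/151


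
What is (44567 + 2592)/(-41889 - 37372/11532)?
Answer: -135959397/120775330 ≈ -1.1257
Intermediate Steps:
(44567 + 2592)/(-41889 - 37372/11532) = 47159/(-41889 - 37372*1/11532) = 47159/(-41889 - 9343/2883) = 47159/(-120775330/2883) = 47159*(-2883/120775330) = -135959397/120775330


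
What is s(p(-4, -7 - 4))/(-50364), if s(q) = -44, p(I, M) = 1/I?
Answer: 11/12591 ≈ 0.00087364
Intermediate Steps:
s(p(-4, -7 - 4))/(-50364) = -44/(-50364) = -44*(-1/50364) = 11/12591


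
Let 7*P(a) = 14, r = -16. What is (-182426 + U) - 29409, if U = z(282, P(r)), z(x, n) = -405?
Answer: -212240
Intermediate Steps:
P(a) = 2 (P(a) = (1/7)*14 = 2)
U = -405
(-182426 + U) - 29409 = (-182426 - 405) - 29409 = -182831 - 29409 = -212240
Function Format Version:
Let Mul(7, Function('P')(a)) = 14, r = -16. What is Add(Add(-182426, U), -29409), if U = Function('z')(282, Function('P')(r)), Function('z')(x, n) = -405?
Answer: -212240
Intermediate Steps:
Function('P')(a) = 2 (Function('P')(a) = Mul(Rational(1, 7), 14) = 2)
U = -405
Add(Add(-182426, U), -29409) = Add(Add(-182426, -405), -29409) = Add(-182831, -29409) = -212240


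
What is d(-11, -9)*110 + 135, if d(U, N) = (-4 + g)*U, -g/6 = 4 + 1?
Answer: 41275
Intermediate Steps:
g = -30 (g = -6*(4 + 1) = -6*5 = -30)
d(U, N) = -34*U (d(U, N) = (-4 - 30)*U = -34*U)
d(-11, -9)*110 + 135 = -34*(-11)*110 + 135 = 374*110 + 135 = 41140 + 135 = 41275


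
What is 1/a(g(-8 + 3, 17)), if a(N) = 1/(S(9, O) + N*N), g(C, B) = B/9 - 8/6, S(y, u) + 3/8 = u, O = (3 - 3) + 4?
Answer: 2549/648 ≈ 3.9336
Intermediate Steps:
O = 4 (O = 0 + 4 = 4)
S(y, u) = -3/8 + u
g(C, B) = -4/3 + B/9 (g(C, B) = B*(⅑) - 8*⅙ = B/9 - 4/3 = -4/3 + B/9)
a(N) = 1/(29/8 + N²) (a(N) = 1/((-3/8 + 4) + N*N) = 1/(29/8 + N²))
1/a(g(-8 + 3, 17)) = 1/(8/(29 + 8*(-4/3 + (⅑)*17)²)) = 1/(8/(29 + 8*(-4/3 + 17/9)²)) = 1/(8/(29 + 8*(5/9)²)) = 1/(8/(29 + 8*(25/81))) = 1/(8/(29 + 200/81)) = 1/(8/(2549/81)) = 1/(8*(81/2549)) = 1/(648/2549) = 2549/648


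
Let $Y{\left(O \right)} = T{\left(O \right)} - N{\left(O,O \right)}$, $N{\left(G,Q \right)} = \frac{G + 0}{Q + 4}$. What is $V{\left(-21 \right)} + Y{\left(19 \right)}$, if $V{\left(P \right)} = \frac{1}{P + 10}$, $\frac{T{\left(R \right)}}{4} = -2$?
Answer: $- \frac{2256}{253} \approx -8.917$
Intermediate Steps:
$N{\left(G,Q \right)} = \frac{G}{4 + Q}$
$T{\left(R \right)} = -8$ ($T{\left(R \right)} = 4 \left(-2\right) = -8$)
$V{\left(P \right)} = \frac{1}{10 + P}$
$Y{\left(O \right)} = -8 - \frac{O}{4 + O}$
$V{\left(-21 \right)} + Y{\left(19 \right)} = \frac{1}{10 - 21} + \frac{-32 - 171}{4 + 19} = \frac{1}{-11} + \frac{-32 - 171}{23} = - \frac{1}{11} + \frac{1}{23} \left(-203\right) = - \frac{1}{11} - \frac{203}{23} = - \frac{2256}{253}$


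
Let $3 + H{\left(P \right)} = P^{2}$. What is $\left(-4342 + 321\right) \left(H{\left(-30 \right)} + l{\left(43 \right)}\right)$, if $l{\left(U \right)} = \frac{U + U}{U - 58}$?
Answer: $- \frac{53756749}{15} \approx -3.5838 \cdot 10^{6}$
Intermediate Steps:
$H{\left(P \right)} = -3 + P^{2}$
$l{\left(U \right)} = \frac{2 U}{-58 + U}$
$\left(-4342 + 321\right) \left(H{\left(-30 \right)} + l{\left(43 \right)}\right) = \left(-4342 + 321\right) \left(\left(-3 + \left(-30\right)^{2}\right) + 2 \cdot 43 \frac{1}{-58 + 43}\right) = - 4021 \left(\left(-3 + 900\right) + 2 \cdot 43 \frac{1}{-15}\right) = - 4021 \left(897 + 2 \cdot 43 \left(- \frac{1}{15}\right)\right) = - 4021 \left(897 - \frac{86}{15}\right) = \left(-4021\right) \frac{13369}{15} = - \frac{53756749}{15}$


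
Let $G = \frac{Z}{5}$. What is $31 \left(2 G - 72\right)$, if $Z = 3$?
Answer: $- \frac{10974}{5} \approx -2194.8$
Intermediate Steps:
$G = \frac{3}{5} \approx 0.6$
$31 \left(2 G - 72\right) = 31 \left(2 \cdot \frac{3}{5} - 72\right) = 31 \left(\frac{6}{5} - 72\right) = 31 \left(- \frac{354}{5}\right) = - \frac{10974}{5}$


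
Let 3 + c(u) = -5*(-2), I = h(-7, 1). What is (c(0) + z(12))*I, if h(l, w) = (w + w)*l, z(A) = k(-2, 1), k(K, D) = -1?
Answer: -84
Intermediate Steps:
z(A) = -1
h(l, w) = 2*l*w (h(l, w) = (2*w)*l = 2*l*w)
I = -14 (I = 2*(-7)*1 = -14)
c(u) = 7 (c(u) = -3 - 5*(-2) = -3 + 10 = 7)
(c(0) + z(12))*I = (7 - 1)*(-14) = 6*(-14) = -84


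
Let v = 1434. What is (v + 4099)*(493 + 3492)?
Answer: 22049005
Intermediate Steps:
(v + 4099)*(493 + 3492) = (1434 + 4099)*(493 + 3492) = 5533*3985 = 22049005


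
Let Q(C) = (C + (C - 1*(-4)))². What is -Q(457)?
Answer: -842724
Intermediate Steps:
Q(C) = (4 + 2*C)² (Q(C) = (C + (C + 4))² = (C + (4 + C))² = (4 + 2*C)²)
-Q(457) = -4*(2 + 457)² = -4*459² = -4*210681 = -1*842724 = -842724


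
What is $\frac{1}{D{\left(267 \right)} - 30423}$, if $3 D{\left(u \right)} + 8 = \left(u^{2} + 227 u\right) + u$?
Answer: $\frac{3}{40888} \approx 7.3371 \cdot 10^{-5}$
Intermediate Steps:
$D{\left(u \right)} = - \frac{8}{3} + 76 u + \frac{u^{2}}{3}$ ($D{\left(u \right)} = - \frac{8}{3} + \frac{\left(u^{2} + 227 u\right) + u}{3} = - \frac{8}{3} + \frac{u^{2} + 228 u}{3} = - \frac{8}{3} + \left(76 u + \frac{u^{2}}{3}\right) = - \frac{8}{3} + 76 u + \frac{u^{2}}{3}$)
$\frac{1}{D{\left(267 \right)} - 30423} = \frac{1}{\left(- \frac{8}{3} + 76 \cdot 267 + \frac{267^{2}}{3}\right) - 30423} = \frac{1}{\left(- \frac{8}{3} + 20292 + \frac{1}{3} \cdot 71289\right) - 30423} = \frac{1}{\left(- \frac{8}{3} + 20292 + 23763\right) - 30423} = \frac{1}{\frac{132157}{3} - 30423} = \frac{1}{\frac{40888}{3}} = \frac{3}{40888}$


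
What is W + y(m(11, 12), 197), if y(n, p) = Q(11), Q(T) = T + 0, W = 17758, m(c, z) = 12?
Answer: 17769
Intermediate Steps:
Q(T) = T
y(n, p) = 11
W + y(m(11, 12), 197) = 17758 + 11 = 17769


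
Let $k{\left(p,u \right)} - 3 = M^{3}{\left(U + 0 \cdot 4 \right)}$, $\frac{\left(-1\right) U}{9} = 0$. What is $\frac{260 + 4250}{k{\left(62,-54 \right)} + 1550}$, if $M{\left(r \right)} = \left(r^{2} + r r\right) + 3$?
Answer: $\frac{451}{158} \approx 2.8544$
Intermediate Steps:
$U = 0$ ($U = \left(-9\right) 0 = 0$)
$M{\left(r \right)} = 3 + 2 r^{2}$ ($M{\left(r \right)} = \left(r^{2} + r^{2}\right) + 3 = 2 r^{2} + 3 = 3 + 2 r^{2}$)
$k{\left(p,u \right)} = 30$ ($k{\left(p,u \right)} = 3 + \left(3 + 2 \left(0 + 0 \cdot 4\right)^{2}\right)^{3} = 3 + \left(3 + 2 \left(0 + 0\right)^{2}\right)^{3} = 3 + \left(3 + 2 \cdot 0^{2}\right)^{3} = 3 + \left(3 + 2 \cdot 0\right)^{3} = 3 + \left(3 + 0\right)^{3} = 3 + 3^{3} = 3 + 27 = 30$)
$\frac{260 + 4250}{k{\left(62,-54 \right)} + 1550} = \frac{260 + 4250}{30 + 1550} = \frac{4510}{1580} = 4510 \cdot \frac{1}{1580} = \frac{451}{158}$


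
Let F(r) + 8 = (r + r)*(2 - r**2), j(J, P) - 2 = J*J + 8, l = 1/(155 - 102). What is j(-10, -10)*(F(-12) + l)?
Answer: 19822110/53 ≈ 3.7400e+5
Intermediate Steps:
l = 1/53 ≈ 0.018868
j(J, P) = 10 + J**2 (j(J, P) = 2 + (J*J + 8) = 2 + (J**2 + 8) = 2 + (8 + J**2) = 10 + J**2)
F(r) = -8 + 2*r*(2 - r**2) (F(r) = -8 + (r + r)*(2 - r**2) = -8 + (2*r)*(2 - r**2) = -8 + 2*r*(2 - r**2))
j(-10, -10)*(F(-12) + l) = (10 + (-10)**2)*((-8 - 2*(-12)**3 + 4*(-12)) + 1/53) = (10 + 100)*((-8 - 2*(-1728) - 48) + 1/53) = 110*((-8 + 3456 - 48) + 1/53) = 110*(3400 + 1/53) = 110*(180201/53) = 19822110/53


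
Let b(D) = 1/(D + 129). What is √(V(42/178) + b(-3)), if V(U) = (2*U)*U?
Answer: √1666742/3738 ≈ 0.34538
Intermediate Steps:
V(U) = 2*U²
b(D) = 1/(129 + D)
√(V(42/178) + b(-3)) = √(2*(42/178)² + 1/(129 - 3)) = √(2*(42*(1/178))² + 1/126) = √(2*(21/89)² + 1/126) = √(2*(441/7921) + 1/126) = √(882/7921 + 1/126) = √(119053/998046) = √1666742/3738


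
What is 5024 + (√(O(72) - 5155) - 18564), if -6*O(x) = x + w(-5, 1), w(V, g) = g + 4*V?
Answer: -13540 + I*√185898/6 ≈ -13540.0 + 71.86*I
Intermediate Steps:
O(x) = 19/6 - x/6 (O(x) = -(x + (1 + 4*(-5)))/6 = -(x + (1 - 20))/6 = -(x - 19)/6 = -(-19 + x)/6 = 19/6 - x/6)
5024 + (√(O(72) - 5155) - 18564) = 5024 + (√((19/6 - ⅙*72) - 5155) - 18564) = 5024 + (√((19/6 - 12) - 5155) - 18564) = 5024 + (√(-53/6 - 5155) - 18564) = 5024 + (√(-30983/6) - 18564) = 5024 + (I*√185898/6 - 18564) = 5024 + (-18564 + I*√185898/6) = -13540 + I*√185898/6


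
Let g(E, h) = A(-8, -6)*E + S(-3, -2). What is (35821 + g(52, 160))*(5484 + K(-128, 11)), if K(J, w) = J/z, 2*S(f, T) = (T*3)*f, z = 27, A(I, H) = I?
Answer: 5239147160/27 ≈ 1.9404e+8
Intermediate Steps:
S(f, T) = 3*T*f/2 (S(f, T) = ((T*3)*f)/2 = ((3*T)*f)/2 = (3*T*f)/2 = 3*T*f/2)
K(J, w) = J/27
g(E, h) = 9 - 8*E (g(E, h) = -8*E + (3/2)*(-2)*(-3) = -8*E + 9 = 9 - 8*E)
(35821 + g(52, 160))*(5484 + K(-128, 11)) = (35821 + (9 - 8*52))*(5484 + (1/27)*(-128)) = (35821 + (9 - 416))*(5484 - 128/27) = (35821 - 407)*(147940/27) = 35414*(147940/27) = 5239147160/27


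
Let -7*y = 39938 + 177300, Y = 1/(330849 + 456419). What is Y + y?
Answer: -24432075111/787268 ≈ -31034.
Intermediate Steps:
Y = 1/787268 ≈ 1.2702e-6
y = -31034 (y = -(39938 + 177300)/7 = -⅐*217238 = -31034)
Y + y = 1/787268 - 31034 = -24432075111/787268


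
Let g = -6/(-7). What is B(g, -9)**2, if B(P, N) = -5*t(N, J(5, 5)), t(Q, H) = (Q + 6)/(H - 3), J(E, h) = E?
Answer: 225/4 ≈ 56.250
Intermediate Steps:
g = 6/7 (g = -6*(-1/7) = 6/7 ≈ 0.85714)
t(Q, H) = (6 + Q)/(-3 + H)
B(P, N) = -15 - 5*N/2 (B(P, N) = -5*(6 + N)/(-3 + 5) = -5*(6 + N)/2 = -5*(3 + N/2) = -15 - 5*N/2)
B(g, -9)**2 = (-15 - 5/2*(-9))**2 = (-15 + 45/2)**2 = (15/2)**2 = 225/4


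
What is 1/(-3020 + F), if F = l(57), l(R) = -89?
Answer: -1/3109 ≈ -0.00032165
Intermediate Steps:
F = -89
1/(-3020 + F) = 1/(-3020 - 89) = 1/(-3109) = -1/3109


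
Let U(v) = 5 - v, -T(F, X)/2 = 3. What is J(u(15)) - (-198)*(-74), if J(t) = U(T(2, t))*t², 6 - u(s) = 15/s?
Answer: -14377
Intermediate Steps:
T(F, X) = -6 (T(F, X) = -2*3 = -6)
u(s) = 6 - 15/s
J(t) = 11*t² (J(t) = (5 - 1*(-6))*t² = (5 + 6)*t² = 11*t²)
J(u(15)) - (-198)*(-74) = 11*(6 - 15/15)² - (-198)*(-74) = 11*(6 - 15*1/15)² - 1*14652 = 11*(6 - 1)² - 14652 = 11*5² - 14652 = 11*25 - 14652 = 275 - 14652 = -14377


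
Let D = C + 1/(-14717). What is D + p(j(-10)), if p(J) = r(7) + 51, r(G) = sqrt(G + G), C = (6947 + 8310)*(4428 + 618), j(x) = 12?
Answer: 1133015809940/14717 + sqrt(14) ≈ 7.6987e+7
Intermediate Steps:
C = 76986822 (C = 15257*5046 = 76986822)
r(G) = sqrt(2)*sqrt(G) (r(G) = sqrt(2*G) = sqrt(2)*sqrt(G))
p(J) = 51 + sqrt(14) (p(J) = sqrt(2)*sqrt(7) + 51 = sqrt(14) + 51 = 51 + sqrt(14))
D = 1133015059373/14717 (D = 76986822 + 1/(-14717) = 76986822 - 1/14717 = 1133015059373/14717 ≈ 7.6987e+7)
D + p(j(-10)) = 1133015059373/14717 + (51 + sqrt(14)) = 1133015809940/14717 + sqrt(14)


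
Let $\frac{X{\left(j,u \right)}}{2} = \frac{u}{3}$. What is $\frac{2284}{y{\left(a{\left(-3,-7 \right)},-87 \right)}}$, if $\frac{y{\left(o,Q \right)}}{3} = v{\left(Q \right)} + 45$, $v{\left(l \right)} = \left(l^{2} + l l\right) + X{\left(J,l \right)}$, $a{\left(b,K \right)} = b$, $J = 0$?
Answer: $\frac{2284}{45375} \approx 0.050336$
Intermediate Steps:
$X{\left(j,u \right)} = \frac{2 u}{3}$ ($X{\left(j,u \right)} = 2 \frac{u}{3} = \frac{2 u}{3}$)
$v{\left(l \right)} = 2 l^{2} + \frac{2 l}{3}$ ($v{\left(l \right)} = \left(l^{2} + l l\right) + \frac{2 l}{3} = \left(l^{2} + l^{2}\right) + \frac{2 l}{3} = 2 l^{2} + \frac{2 l}{3}$)
$y{\left(o,Q \right)} = 135 + 2 Q \left(1 + 3 Q\right)$ ($y{\left(o,Q \right)} = 3 \left(\frac{2 Q \left(1 + 3 Q\right)}{3} + 45\right) = 3 \left(45 + \frac{2 Q \left(1 + 3 Q\right)}{3}\right) = 135 + 2 Q \left(1 + 3 Q\right)$)
$\frac{2284}{y{\left(a{\left(-3,-7 \right)},-87 \right)}} = \frac{2284}{135 + 2 \left(-87\right) + 6 \left(-87\right)^{2}} = \frac{2284}{135 - 174 + 6 \cdot 7569} = \frac{2284}{135 - 174 + 45414} = \frac{2284}{45375}$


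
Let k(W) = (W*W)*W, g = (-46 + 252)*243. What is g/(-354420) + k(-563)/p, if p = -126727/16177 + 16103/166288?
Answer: 1890426467462116639087/81960338349010 ≈ 2.3065e+7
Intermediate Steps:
g = 50058 (g = 206*243 = 50058)
k(W) = W³ (k(W) = W²*W = W³)
p = -20812681145/2690040976 (p = -126727*1/16177 + 16103*(1/166288) = -126727/16177 + 16103/166288 = -20812681145/2690040976 ≈ -7.7369)
g/(-354420) + k(-563)/p = 50058/(-354420) + (-563)³/(-20812681145/2690040976) = 50058*(-1/354420) - 178453547*(-2690040976/20812681145) = -2781/19690 + 480047353742541872/20812681145 = 1890426467462116639087/81960338349010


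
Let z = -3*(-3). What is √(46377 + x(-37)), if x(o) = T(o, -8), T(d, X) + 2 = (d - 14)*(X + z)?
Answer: 2*√11581 ≈ 215.23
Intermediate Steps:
z = 9
T(d, X) = -2 + (-14 + d)*(9 + X) (T(d, X) = -2 + (d - 14)*(X + 9) = -2 + (-14 + d)*(9 + X))
x(o) = -16 + o (x(o) = -128 - 14*(-8) + 9*o - 8*o = -128 + 112 + 9*o - 8*o = -16 + o)
√(46377 + x(-37)) = √(46377 + (-16 - 37)) = √(46377 - 53) = √46324 = 2*√11581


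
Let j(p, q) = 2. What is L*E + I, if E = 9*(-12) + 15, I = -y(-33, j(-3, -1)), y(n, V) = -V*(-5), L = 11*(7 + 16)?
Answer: -23539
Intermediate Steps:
L = 253 (L = 11*23 = 253)
y(n, V) = 5*V
I = -10 (I = -5*2 = -1*10 = -10)
E = -93 (E = -108 + 15 = -93)
L*E + I = 253*(-93) - 10 = -23529 - 10 = -23539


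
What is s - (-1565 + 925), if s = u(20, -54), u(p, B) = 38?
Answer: 678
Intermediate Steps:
s = 38
s - (-1565 + 925) = 38 - (-1565 + 925) = 38 - 1*(-640) = 38 + 640 = 678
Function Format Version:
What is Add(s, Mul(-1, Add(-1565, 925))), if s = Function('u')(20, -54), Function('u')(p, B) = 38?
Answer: 678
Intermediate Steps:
s = 38
Add(s, Mul(-1, Add(-1565, 925))) = Add(38, Mul(-1, Add(-1565, 925))) = Add(38, Mul(-1, -640)) = Add(38, 640) = 678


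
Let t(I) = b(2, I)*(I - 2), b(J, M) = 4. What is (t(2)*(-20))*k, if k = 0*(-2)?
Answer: 0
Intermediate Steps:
k = 0
t(I) = -8 + 4*I (t(I) = 4*(I - 2) = 4*(-2 + I) = -8 + 4*I)
(t(2)*(-20))*k = ((-8 + 4*2)*(-20))*0 = ((-8 + 8)*(-20))*0 = (0*(-20))*0 = 0*0 = 0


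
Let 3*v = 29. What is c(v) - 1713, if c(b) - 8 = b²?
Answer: -14504/9 ≈ -1611.6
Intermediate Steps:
v = 29/3 (v = (⅓)*29 = 29/3 ≈ 9.6667)
c(b) = 8 + b²
c(v) - 1713 = (8 + (29/3)²) - 1713 = (8 + 841/9) - 1713 = 913/9 - 1713 = -14504/9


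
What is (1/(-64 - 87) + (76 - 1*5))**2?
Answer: 114918400/22801 ≈ 5040.1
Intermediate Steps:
(1/(-64 - 87) + (76 - 1*5))**2 = (1/(-151) + (76 - 5))**2 = (-1/151 + 71)**2 = (10720/151)**2 = 114918400/22801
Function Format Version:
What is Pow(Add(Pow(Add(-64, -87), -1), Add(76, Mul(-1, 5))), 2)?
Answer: Rational(114918400, 22801) ≈ 5040.1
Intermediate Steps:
Pow(Add(Pow(Add(-64, -87), -1), Add(76, Mul(-1, 5))), 2) = Pow(Add(Pow(-151, -1), Add(76, -5)), 2) = Pow(Add(Rational(-1, 151), 71), 2) = Pow(Rational(10720, 151), 2) = Rational(114918400, 22801)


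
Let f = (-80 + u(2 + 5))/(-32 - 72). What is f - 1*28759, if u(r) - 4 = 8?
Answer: -747717/26 ≈ -28758.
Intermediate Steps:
u(r) = 12 (u(r) = 4 + 8 = 12)
f = 17/26 (f = (-80 + 12)/(-32 - 72) = -68/(-104) = -1/104*(-68) = 17/26 ≈ 0.65385)
f - 1*28759 = 17/26 - 1*28759 = 17/26 - 28759 = -747717/26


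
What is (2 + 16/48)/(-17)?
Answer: -7/51 ≈ -0.13725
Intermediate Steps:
(2 + 16/48)/(-17) = (2 + 16*(1/48))*(-1/17) = (2 + 1/3)*(-1/17) = (7/3)*(-1/17) = -7/51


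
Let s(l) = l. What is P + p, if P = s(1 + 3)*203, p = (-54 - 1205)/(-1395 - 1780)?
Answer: 2579359/3175 ≈ 812.40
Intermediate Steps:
p = 1259/3175 (p = -1259/(-3175) = -1259*(-1/3175) = 1259/3175 ≈ 0.39654)
P = 812 (P = (1 + 3)*203 = 4*203 = 812)
P + p = 812 + 1259/3175 = 2579359/3175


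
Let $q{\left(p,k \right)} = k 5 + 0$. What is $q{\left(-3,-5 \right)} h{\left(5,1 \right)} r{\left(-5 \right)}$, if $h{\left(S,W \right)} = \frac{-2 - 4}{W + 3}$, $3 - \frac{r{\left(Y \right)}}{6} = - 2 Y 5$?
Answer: $-10575$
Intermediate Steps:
$r{\left(Y \right)} = 18 + 60 Y$ ($r{\left(Y \right)} = 18 - 6 - 2 Y 5 = 18 - 6 \left(- 10 Y\right) = 18 + 60 Y$)
$q{\left(p,k \right)} = 5 k$ ($q{\left(p,k \right)} = 5 k + 0 = 5 k$)
$h{\left(S,W \right)} = - \frac{6}{3 + W}$
$q{\left(-3,-5 \right)} h{\left(5,1 \right)} r{\left(-5 \right)} = 5 \left(-5\right) \left(- \frac{6}{3 + 1}\right) \left(18 + 60 \left(-5\right)\right) = - 25 \left(- \frac{6}{4}\right) \left(18 - 300\right) = - 25 \left(\left(-6\right) \frac{1}{4}\right) \left(-282\right) = \left(-25\right) \left(- \frac{3}{2}\right) \left(-282\right) = \frac{75}{2} \left(-282\right) = -10575$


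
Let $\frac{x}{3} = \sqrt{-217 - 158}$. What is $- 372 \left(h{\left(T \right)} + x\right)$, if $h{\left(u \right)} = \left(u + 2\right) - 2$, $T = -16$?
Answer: $5952 - 5580 i \sqrt{15} \approx 5952.0 - 21611.0 i$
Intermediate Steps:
$h{\left(u \right)} = u$ ($h{\left(u \right)} = \left(2 + u\right) - 2 = u$)
$x = 15 i \sqrt{15}$ ($x = 3 \sqrt{-217 - 158} = 3 \sqrt{-375} = 3 \cdot 5 i \sqrt{15} = 15 i \sqrt{15} \approx 58.095 i$)
$- 372 \left(h{\left(T \right)} + x\right) = - 372 \left(-16 + 15 i \sqrt{15}\right) = 5952 - 5580 i \sqrt{15}$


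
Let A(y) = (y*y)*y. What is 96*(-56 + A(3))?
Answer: -2784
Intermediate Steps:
A(y) = y³ (A(y) = y²*y = y³)
96*(-56 + A(3)) = 96*(-56 + 3³) = 96*(-56 + 27) = 96*(-29) = -2784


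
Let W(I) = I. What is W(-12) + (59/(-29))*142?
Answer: -8726/29 ≈ -300.90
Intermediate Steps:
W(-12) + (59/(-29))*142 = -12 + (59/(-29))*142 = -12 + (59*(-1/29))*142 = -12 - 59/29*142 = -12 - 8378/29 = -8726/29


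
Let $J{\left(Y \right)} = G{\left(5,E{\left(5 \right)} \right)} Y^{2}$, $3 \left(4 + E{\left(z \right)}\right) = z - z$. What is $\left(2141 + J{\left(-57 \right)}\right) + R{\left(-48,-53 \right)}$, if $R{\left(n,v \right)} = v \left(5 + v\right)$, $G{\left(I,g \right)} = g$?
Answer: $-8311$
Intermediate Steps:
$E{\left(z \right)} = -4$ ($E{\left(z \right)} = -4 + \frac{z - z}{3} = -4 + \frac{1}{3} \cdot 0 = -4 + 0 = -4$)
$J{\left(Y \right)} = - 4 Y^{2}$
$\left(2141 + J{\left(-57 \right)}\right) + R{\left(-48,-53 \right)} = \left(2141 - 4 \left(-57\right)^{2}\right) - 53 \left(5 - 53\right) = \left(2141 - 12996\right) - -2544 = \left(2141 - 12996\right) + 2544 = -10855 + 2544 = -8311$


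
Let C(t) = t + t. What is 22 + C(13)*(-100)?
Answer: -2578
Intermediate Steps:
C(t) = 2*t
22 + C(13)*(-100) = 22 + (2*13)*(-100) = 22 + 26*(-100) = 22 - 2600 = -2578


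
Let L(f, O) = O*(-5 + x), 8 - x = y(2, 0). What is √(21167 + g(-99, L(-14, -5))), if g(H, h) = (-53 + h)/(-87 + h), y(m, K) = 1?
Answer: √199166414/97 ≈ 145.49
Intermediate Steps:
x = 7 (x = 8 - 1*1 = 8 - 1 = 7)
L(f, O) = 2*O (L(f, O) = O*(-5 + 7) = O*2 = 2*O)
g(H, h) = (-53 + h)/(-87 + h)
√(21167 + g(-99, L(-14, -5))) = √(21167 + (-53 + 2*(-5))/(-87 + 2*(-5))) = √(21167 + (-53 - 10)/(-87 - 10)) = √(21167 - 63/(-97)) = √(21167 - 1/97*(-63)) = √(21167 + 63/97) = √(2053262/97) = √199166414/97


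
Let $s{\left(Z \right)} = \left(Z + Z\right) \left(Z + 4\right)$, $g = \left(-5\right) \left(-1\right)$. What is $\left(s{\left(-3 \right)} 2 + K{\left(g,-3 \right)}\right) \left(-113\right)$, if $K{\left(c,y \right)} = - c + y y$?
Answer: $904$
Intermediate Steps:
$g = 5$
$s{\left(Z \right)} = 2 Z \left(4 + Z\right)$
$K{\left(c,y \right)} = y^{2} - c$ ($K{\left(c,y \right)} = - c + y^{2} = y^{2} - c$)
$\left(s{\left(-3 \right)} 2 + K{\left(g,-3 \right)}\right) \left(-113\right) = \left(2 \left(-3\right) \left(4 - 3\right) 2 + \left(\left(-3\right)^{2} - 5\right)\right) \left(-113\right) = \left(2 \left(-3\right) 1 \cdot 2 + \left(9 - 5\right)\right) \left(-113\right) = \left(\left(-6\right) 2 + 4\right) \left(-113\right) = \left(-12 + 4\right) \left(-113\right) = \left(-8\right) \left(-113\right) = 904$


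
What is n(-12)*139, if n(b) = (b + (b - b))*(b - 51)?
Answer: 105084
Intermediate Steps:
n(b) = b*(-51 + b) (n(b) = (b + 0)*(-51 + b) = b*(-51 + b))
n(-12)*139 = -12*(-51 - 12)*139 = -12*(-63)*139 = 756*139 = 105084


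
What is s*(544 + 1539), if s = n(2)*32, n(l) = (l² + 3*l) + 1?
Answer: 733216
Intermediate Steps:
n(l) = 1 + l² + 3*l
s = 352 (s = (1 + 2² + 3*2)*32 = (1 + 4 + 6)*32 = 11*32 = 352)
s*(544 + 1539) = 352*(544 + 1539) = 352*2083 = 733216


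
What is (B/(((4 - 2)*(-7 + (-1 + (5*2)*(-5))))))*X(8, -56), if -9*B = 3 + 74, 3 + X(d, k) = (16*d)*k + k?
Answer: -61831/116 ≈ -533.03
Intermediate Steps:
X(d, k) = -3 + k + 16*d*k (X(d, k) = -3 + ((16*d)*k + k) = -3 + (16*d*k + k) = -3 + (k + 16*d*k) = -3 + k + 16*d*k)
B = -77/9 (B = -(3 + 74)/9 = -1/9*77 = -77/9 ≈ -8.5556)
(B/(((4 - 2)*(-7 + (-1 + (5*2)*(-5))))))*X(8, -56) = (-77*1/((-7 + (-1 + (5*2)*(-5)))*(4 - 2))/9)*(-3 - 56 + 16*8*(-56)) = (-77*1/(2*(-7 + (-1 + 10*(-5))))/9)*(-3 - 56 - 7168) = -77*1/(2*(-7 + (-1 - 50)))/9*(-7227) = -77*1/(2*(-7 - 51))/9*(-7227) = -77/(9*(2*(-58)))*(-7227) = -77/9/(-116)*(-7227) = -77/9*(-1/116)*(-7227) = (77/1044)*(-7227) = -61831/116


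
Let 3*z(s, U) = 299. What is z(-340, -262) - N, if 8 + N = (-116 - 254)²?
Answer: -410377/3 ≈ -1.3679e+5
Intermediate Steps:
z(s, U) = 299/3 (z(s, U) = (⅓)*299 = 299/3)
N = 136892 (N = -8 + (-116 - 254)² = -8 + (-370)² = -8 + 136900 = 136892)
z(-340, -262) - N = 299/3 - 1*136892 = 299/3 - 136892 = -410377/3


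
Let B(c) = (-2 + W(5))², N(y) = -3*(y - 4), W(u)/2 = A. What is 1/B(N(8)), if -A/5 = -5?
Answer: 1/2304 ≈ 0.00043403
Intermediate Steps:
A = 25 (A = -5*(-5) = 25)
W(u) = 50 (W(u) = 2*25 = 50)
N(y) = 12 - 3*y (N(y) = -3*(-4 + y) = 12 - 3*y)
B(c) = 2304 (B(c) = (-2 + 50)² = 48² = 2304)
1/B(N(8)) = 1/2304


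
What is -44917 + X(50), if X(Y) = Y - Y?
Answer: -44917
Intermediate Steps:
X(Y) = 0
-44917 + X(50) = -44917 + 0 = -44917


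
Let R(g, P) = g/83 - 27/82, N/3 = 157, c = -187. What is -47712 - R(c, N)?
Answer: -324710297/6806 ≈ -47709.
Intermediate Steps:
N = 471 (N = 3*157 = 471)
R(g, P) = -27/82 + g/83 (R(g, P) = g*(1/83) - 27*1/82 = g/83 - 27/82 = -27/82 + g/83)
-47712 - R(c, N) = -47712 - (-27/82 + (1/83)*(-187)) = -47712 - (-27/82 - 187/83) = -47712 - 1*(-17575/6806) = -47712 + 17575/6806 = -324710297/6806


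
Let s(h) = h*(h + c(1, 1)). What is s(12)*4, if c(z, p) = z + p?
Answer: 672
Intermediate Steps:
c(z, p) = p + z
s(h) = h*(2 + h) (s(h) = h*(h + (1 + 1)) = h*(h + 2) = h*(2 + h))
s(12)*4 = (12*(2 + 12))*4 = (12*14)*4 = 168*4 = 672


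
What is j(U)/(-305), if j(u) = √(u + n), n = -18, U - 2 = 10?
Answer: -I*√6/305 ≈ -0.0080311*I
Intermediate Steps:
U = 12 (U = 2 + 10 = 12)
j(u) = √(-18 + u) (j(u) = √(u - 18) = √(-18 + u))
j(U)/(-305) = √(-18 + 12)/(-305) = √(-6)*(-1/305) = (I*√6)*(-1/305) = -I*√6/305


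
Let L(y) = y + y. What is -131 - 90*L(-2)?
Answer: 229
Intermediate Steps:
L(y) = 2*y
-131 - 90*L(-2) = -131 - 180*(-2) = -131 - 90*(-4) = -131 + 360 = 229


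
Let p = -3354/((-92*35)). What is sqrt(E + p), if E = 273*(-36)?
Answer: I*sqrt(25472458830)/1610 ≈ 99.131*I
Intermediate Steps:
E = -9828
p = 1677/1610 (p = -3354/(-3220) = -3354*(-1/3220) = 1677/1610 ≈ 1.0416)
sqrt(E + p) = sqrt(-9828 + 1677/1610) = sqrt(-15821403/1610) = I*sqrt(25472458830)/1610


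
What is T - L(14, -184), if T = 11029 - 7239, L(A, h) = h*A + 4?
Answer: 6362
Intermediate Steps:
L(A, h) = 4 + A*h (L(A, h) = A*h + 4 = 4 + A*h)
T = 3790
T - L(14, -184) = 3790 - (4 + 14*(-184)) = 3790 - (4 - 2576) = 3790 - 1*(-2572) = 3790 + 2572 = 6362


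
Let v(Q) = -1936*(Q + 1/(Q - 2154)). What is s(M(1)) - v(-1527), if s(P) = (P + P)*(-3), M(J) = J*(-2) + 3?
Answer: -10882061254/3681 ≈ -2.9563e+6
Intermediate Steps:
M(J) = 3 - 2*J (M(J) = -2*J + 3 = 3 - 2*J)
s(P) = -6*P (s(P) = (2*P)*(-3) = -6*P)
v(Q) = -1936*Q - 1936/(-2154 + Q) (v(Q) = -1936*(Q + 1/(-2154 + Q)) = -1936*Q - 1936/(-2154 + Q))
s(M(1)) - v(-1527) = -6*(3 - 2*1) - 1936*(-1 - 1*(-1527)**2 + 2154*(-1527))/(-2154 - 1527) = -6*(3 - 2) - 1936*(-1 - 1*2331729 - 3289158)/(-3681) = -6*1 - 1936*(-1)*(-1 - 2331729 - 3289158)/3681 = -6 - 1936*(-1)*(-5620888)/3681 = -6 - 1*10882039168/3681 = -6 - 10882039168/3681 = -10882061254/3681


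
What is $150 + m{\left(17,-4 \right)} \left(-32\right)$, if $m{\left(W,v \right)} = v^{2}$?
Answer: $-362$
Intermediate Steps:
$150 + m{\left(17,-4 \right)} \left(-32\right) = 150 + \left(-4\right)^{2} \left(-32\right) = 150 + 16 \left(-32\right) = 150 - 512 = -362$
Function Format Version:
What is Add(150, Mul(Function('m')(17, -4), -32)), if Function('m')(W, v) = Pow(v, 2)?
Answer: -362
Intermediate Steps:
Add(150, Mul(Function('m')(17, -4), -32)) = Add(150, Mul(Pow(-4, 2), -32)) = Add(150, Mul(16, -32)) = Add(150, -512) = -362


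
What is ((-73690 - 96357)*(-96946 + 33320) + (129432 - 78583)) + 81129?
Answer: 10819542400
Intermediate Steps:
((-73690 - 96357)*(-96946 + 33320) + (129432 - 78583)) + 81129 = (-170047*(-63626) + 50849) + 81129 = (10819410422 + 50849) + 81129 = 10819461271 + 81129 = 10819542400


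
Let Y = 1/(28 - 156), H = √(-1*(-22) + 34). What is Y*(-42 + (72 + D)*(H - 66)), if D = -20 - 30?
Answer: 747/64 - 11*√14/32 ≈ 10.386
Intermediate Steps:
D = -50
H = 2*√14 (H = √(22 + 34) = √56 = 2*√14 ≈ 7.4833)
Y = -1/128 (Y = 1/(-128) = -1/128 ≈ -0.0078125)
Y*(-42 + (72 + D)*(H - 66)) = -(-42 + (72 - 50)*(2*√14 - 66))/128 = -(-42 + 22*(-66 + 2*√14))/128 = -(-42 + (-1452 + 44*√14))/128 = -(-1494 + 44*√14)/128 = 747/64 - 11*√14/32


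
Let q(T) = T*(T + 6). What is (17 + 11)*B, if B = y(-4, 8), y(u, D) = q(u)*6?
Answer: -1344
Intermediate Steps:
q(T) = T*(6 + T)
y(u, D) = 6*u*(6 + u) (y(u, D) = (u*(6 + u))*6 = 6*u*(6 + u))
B = -48 (B = 6*(-4)*(6 - 4) = 6*(-4)*2 = -48)
(17 + 11)*B = (17 + 11)*(-48) = 28*(-48) = -1344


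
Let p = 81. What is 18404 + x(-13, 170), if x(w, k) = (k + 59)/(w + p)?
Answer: 1251701/68 ≈ 18407.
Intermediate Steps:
x(w, k) = (59 + k)/(81 + w) (x(w, k) = (k + 59)/(w + 81) = (59 + k)/(81 + w))
18404 + x(-13, 170) = 18404 + (59 + 170)/(81 - 13) = 18404 + 229/68 = 1251701/68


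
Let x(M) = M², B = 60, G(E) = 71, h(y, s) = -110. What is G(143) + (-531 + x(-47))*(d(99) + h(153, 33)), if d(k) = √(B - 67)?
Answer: -184509 + 1678*I*√7 ≈ -1.8451e+5 + 4439.6*I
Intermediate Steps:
d(k) = I*√7 (d(k) = √(60 - 67) = √(-7) = I*√7)
G(143) + (-531 + x(-47))*(d(99) + h(153, 33)) = 71 + (-531 + (-47)²)*(I*√7 - 110) = 71 + (-531 + 2209)*(-110 + I*√7) = 71 + 1678*(-110 + I*√7) = 71 + (-184580 + 1678*I*√7) = -184509 + 1678*I*√7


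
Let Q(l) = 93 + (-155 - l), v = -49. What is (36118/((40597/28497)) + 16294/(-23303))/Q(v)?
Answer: -23984059528220/12298414583 ≈ -1950.2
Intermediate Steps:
Q(l) = -62 - l
(36118/((40597/28497)) + 16294/(-23303))/Q(v) = (36118/((40597/28497)) + 16294/(-23303))/(-62 - 1*(-49)) = (36118/((40597*(1/28497))) + 16294*(-1/23303))/(-62 + 49) = (36118/(40597/28497) - 16294/23303)/(-13) = (36118*(28497/40597) - 16294/23303)*(-1/13) = (1029254646/40597 - 16294/23303)*(-1/13) = (23984059528220/946031891)*(-1/13) = -23984059528220/12298414583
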